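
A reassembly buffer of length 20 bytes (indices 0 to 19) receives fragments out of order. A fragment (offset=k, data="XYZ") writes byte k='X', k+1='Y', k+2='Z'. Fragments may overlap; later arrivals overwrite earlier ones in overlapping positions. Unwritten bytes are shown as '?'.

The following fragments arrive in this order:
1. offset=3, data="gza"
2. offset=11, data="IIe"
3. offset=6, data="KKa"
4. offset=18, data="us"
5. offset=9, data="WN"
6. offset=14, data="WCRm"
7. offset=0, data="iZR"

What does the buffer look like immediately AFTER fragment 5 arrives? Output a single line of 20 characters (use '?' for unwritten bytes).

Fragment 1: offset=3 data="gza" -> buffer=???gza??????????????
Fragment 2: offset=11 data="IIe" -> buffer=???gza?????IIe??????
Fragment 3: offset=6 data="KKa" -> buffer=???gzaKKa??IIe??????
Fragment 4: offset=18 data="us" -> buffer=???gzaKKa??IIe????us
Fragment 5: offset=9 data="WN" -> buffer=???gzaKKaWNIIe????us

Answer: ???gzaKKaWNIIe????us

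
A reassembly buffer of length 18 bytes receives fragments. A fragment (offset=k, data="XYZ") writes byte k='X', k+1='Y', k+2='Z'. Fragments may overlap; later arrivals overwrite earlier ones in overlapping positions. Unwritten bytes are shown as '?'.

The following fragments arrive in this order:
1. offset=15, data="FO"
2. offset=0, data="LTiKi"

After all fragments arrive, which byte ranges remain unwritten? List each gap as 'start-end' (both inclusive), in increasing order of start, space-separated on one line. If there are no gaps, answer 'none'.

Fragment 1: offset=15 len=2
Fragment 2: offset=0 len=5
Gaps: 5-14 17-17

Answer: 5-14 17-17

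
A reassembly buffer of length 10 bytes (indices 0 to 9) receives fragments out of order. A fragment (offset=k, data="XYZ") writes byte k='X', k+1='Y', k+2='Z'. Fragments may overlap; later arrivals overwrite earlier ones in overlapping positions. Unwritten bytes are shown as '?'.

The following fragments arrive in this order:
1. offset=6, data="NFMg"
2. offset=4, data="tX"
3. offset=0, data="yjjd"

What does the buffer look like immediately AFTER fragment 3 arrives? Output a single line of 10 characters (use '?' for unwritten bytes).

Fragment 1: offset=6 data="NFMg" -> buffer=??????NFMg
Fragment 2: offset=4 data="tX" -> buffer=????tXNFMg
Fragment 3: offset=0 data="yjjd" -> buffer=yjjdtXNFMg

Answer: yjjdtXNFMg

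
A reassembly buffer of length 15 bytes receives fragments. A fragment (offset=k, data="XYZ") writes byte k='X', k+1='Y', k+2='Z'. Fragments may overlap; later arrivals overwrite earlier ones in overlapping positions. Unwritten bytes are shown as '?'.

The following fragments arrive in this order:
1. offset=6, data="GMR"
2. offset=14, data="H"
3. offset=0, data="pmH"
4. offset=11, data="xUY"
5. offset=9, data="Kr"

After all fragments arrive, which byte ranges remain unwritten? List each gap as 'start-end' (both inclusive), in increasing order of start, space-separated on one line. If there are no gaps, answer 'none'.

Answer: 3-5

Derivation:
Fragment 1: offset=6 len=3
Fragment 2: offset=14 len=1
Fragment 3: offset=0 len=3
Fragment 4: offset=11 len=3
Fragment 5: offset=9 len=2
Gaps: 3-5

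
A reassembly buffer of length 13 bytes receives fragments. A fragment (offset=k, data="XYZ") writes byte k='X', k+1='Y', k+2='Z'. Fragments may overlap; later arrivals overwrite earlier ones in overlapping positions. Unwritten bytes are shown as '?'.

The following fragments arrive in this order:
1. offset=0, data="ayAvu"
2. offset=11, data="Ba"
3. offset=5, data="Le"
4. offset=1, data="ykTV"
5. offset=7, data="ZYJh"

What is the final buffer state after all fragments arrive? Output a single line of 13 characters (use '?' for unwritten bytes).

Fragment 1: offset=0 data="ayAvu" -> buffer=ayAvu????????
Fragment 2: offset=11 data="Ba" -> buffer=ayAvu??????Ba
Fragment 3: offset=5 data="Le" -> buffer=ayAvuLe????Ba
Fragment 4: offset=1 data="ykTV" -> buffer=aykTVLe????Ba
Fragment 5: offset=7 data="ZYJh" -> buffer=aykTVLeZYJhBa

Answer: aykTVLeZYJhBa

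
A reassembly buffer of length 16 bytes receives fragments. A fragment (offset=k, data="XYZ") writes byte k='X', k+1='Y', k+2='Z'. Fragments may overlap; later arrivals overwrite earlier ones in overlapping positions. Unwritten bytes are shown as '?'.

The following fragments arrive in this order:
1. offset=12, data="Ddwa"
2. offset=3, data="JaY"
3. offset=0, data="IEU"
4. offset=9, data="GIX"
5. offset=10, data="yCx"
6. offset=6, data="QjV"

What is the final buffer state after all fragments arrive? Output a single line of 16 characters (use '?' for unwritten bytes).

Answer: IEUJaYQjVGyCxdwa

Derivation:
Fragment 1: offset=12 data="Ddwa" -> buffer=????????????Ddwa
Fragment 2: offset=3 data="JaY" -> buffer=???JaY??????Ddwa
Fragment 3: offset=0 data="IEU" -> buffer=IEUJaY??????Ddwa
Fragment 4: offset=9 data="GIX" -> buffer=IEUJaY???GIXDdwa
Fragment 5: offset=10 data="yCx" -> buffer=IEUJaY???GyCxdwa
Fragment 6: offset=6 data="QjV" -> buffer=IEUJaYQjVGyCxdwa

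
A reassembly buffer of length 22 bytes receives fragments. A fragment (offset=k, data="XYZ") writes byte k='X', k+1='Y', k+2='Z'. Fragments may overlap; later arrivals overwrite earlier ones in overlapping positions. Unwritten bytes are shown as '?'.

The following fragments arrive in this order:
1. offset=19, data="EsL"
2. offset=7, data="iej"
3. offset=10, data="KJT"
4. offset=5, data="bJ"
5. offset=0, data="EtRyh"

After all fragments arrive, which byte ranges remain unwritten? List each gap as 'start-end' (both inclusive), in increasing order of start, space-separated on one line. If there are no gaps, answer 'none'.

Fragment 1: offset=19 len=3
Fragment 2: offset=7 len=3
Fragment 3: offset=10 len=3
Fragment 4: offset=5 len=2
Fragment 5: offset=0 len=5
Gaps: 13-18

Answer: 13-18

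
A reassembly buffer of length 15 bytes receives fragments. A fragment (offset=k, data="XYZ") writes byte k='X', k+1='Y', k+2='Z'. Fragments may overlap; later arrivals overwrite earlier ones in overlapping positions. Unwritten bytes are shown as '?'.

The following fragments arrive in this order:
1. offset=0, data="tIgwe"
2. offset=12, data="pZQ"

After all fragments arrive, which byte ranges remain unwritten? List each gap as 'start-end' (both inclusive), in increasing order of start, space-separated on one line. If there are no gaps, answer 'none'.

Fragment 1: offset=0 len=5
Fragment 2: offset=12 len=3
Gaps: 5-11

Answer: 5-11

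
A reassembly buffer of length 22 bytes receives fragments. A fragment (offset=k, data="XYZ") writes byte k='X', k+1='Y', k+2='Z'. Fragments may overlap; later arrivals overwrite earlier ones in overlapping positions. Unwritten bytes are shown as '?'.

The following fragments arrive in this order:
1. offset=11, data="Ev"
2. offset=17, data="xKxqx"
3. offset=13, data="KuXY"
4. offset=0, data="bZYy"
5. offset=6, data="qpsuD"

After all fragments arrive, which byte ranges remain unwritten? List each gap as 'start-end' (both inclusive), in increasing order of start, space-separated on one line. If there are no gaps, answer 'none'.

Fragment 1: offset=11 len=2
Fragment 2: offset=17 len=5
Fragment 3: offset=13 len=4
Fragment 4: offset=0 len=4
Fragment 5: offset=6 len=5
Gaps: 4-5

Answer: 4-5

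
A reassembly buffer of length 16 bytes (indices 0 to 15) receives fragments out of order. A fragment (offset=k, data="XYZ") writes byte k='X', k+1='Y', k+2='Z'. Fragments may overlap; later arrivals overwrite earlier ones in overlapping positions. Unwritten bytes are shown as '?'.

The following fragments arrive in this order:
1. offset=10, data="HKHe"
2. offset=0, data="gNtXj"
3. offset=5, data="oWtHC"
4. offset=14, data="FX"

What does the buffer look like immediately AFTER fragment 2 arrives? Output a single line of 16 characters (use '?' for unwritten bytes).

Answer: gNtXj?????HKHe??

Derivation:
Fragment 1: offset=10 data="HKHe" -> buffer=??????????HKHe??
Fragment 2: offset=0 data="gNtXj" -> buffer=gNtXj?????HKHe??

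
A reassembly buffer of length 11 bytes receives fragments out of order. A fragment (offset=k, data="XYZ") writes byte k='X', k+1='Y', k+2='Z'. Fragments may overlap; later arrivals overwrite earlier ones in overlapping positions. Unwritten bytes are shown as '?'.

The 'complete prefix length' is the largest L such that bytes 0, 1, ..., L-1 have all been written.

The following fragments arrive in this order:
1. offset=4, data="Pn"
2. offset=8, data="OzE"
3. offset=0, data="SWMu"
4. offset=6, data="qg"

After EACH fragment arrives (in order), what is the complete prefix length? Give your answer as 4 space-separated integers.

Answer: 0 0 6 11

Derivation:
Fragment 1: offset=4 data="Pn" -> buffer=????Pn????? -> prefix_len=0
Fragment 2: offset=8 data="OzE" -> buffer=????Pn??OzE -> prefix_len=0
Fragment 3: offset=0 data="SWMu" -> buffer=SWMuPn??OzE -> prefix_len=6
Fragment 4: offset=6 data="qg" -> buffer=SWMuPnqgOzE -> prefix_len=11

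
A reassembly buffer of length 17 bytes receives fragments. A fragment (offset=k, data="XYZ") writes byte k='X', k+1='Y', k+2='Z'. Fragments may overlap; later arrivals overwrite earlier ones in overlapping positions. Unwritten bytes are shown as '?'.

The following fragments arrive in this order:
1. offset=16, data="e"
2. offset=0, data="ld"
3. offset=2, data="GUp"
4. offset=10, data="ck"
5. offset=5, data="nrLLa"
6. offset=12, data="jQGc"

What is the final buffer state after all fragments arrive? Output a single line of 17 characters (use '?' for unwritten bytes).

Answer: ldGUpnrLLackjQGce

Derivation:
Fragment 1: offset=16 data="e" -> buffer=????????????????e
Fragment 2: offset=0 data="ld" -> buffer=ld??????????????e
Fragment 3: offset=2 data="GUp" -> buffer=ldGUp???????????e
Fragment 4: offset=10 data="ck" -> buffer=ldGUp?????ck????e
Fragment 5: offset=5 data="nrLLa" -> buffer=ldGUpnrLLack????e
Fragment 6: offset=12 data="jQGc" -> buffer=ldGUpnrLLackjQGce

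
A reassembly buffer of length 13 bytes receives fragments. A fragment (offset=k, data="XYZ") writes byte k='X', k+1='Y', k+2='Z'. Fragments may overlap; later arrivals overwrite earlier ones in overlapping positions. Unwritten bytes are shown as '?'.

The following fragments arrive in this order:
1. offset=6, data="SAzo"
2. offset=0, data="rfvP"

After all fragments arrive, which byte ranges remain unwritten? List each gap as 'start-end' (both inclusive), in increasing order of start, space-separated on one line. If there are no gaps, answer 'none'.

Fragment 1: offset=6 len=4
Fragment 2: offset=0 len=4
Gaps: 4-5 10-12

Answer: 4-5 10-12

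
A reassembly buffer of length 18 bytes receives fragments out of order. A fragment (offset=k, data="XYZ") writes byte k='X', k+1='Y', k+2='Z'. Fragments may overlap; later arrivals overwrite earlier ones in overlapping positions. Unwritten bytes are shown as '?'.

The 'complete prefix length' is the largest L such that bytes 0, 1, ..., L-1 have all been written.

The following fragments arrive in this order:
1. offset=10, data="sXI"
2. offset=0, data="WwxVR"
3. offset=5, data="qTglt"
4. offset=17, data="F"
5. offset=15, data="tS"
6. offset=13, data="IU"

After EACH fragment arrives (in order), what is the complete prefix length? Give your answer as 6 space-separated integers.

Fragment 1: offset=10 data="sXI" -> buffer=??????????sXI????? -> prefix_len=0
Fragment 2: offset=0 data="WwxVR" -> buffer=WwxVR?????sXI????? -> prefix_len=5
Fragment 3: offset=5 data="qTglt" -> buffer=WwxVRqTgltsXI????? -> prefix_len=13
Fragment 4: offset=17 data="F" -> buffer=WwxVRqTgltsXI????F -> prefix_len=13
Fragment 5: offset=15 data="tS" -> buffer=WwxVRqTgltsXI??tSF -> prefix_len=13
Fragment 6: offset=13 data="IU" -> buffer=WwxVRqTgltsXIIUtSF -> prefix_len=18

Answer: 0 5 13 13 13 18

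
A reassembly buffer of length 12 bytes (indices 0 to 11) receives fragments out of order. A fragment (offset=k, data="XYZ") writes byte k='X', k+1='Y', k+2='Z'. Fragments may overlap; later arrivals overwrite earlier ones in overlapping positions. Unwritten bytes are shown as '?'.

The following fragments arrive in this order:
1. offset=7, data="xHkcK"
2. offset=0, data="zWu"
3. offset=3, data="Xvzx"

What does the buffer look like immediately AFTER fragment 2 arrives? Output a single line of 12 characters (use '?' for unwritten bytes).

Answer: zWu????xHkcK

Derivation:
Fragment 1: offset=7 data="xHkcK" -> buffer=???????xHkcK
Fragment 2: offset=0 data="zWu" -> buffer=zWu????xHkcK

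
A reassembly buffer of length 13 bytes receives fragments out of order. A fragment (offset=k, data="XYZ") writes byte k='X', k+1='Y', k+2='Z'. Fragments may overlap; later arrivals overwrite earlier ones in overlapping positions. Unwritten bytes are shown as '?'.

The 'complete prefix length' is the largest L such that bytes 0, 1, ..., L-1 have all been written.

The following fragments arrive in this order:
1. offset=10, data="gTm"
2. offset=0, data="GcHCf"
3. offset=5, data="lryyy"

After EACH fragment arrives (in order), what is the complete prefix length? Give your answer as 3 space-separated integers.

Answer: 0 5 13

Derivation:
Fragment 1: offset=10 data="gTm" -> buffer=??????????gTm -> prefix_len=0
Fragment 2: offset=0 data="GcHCf" -> buffer=GcHCf?????gTm -> prefix_len=5
Fragment 3: offset=5 data="lryyy" -> buffer=GcHCflryyygTm -> prefix_len=13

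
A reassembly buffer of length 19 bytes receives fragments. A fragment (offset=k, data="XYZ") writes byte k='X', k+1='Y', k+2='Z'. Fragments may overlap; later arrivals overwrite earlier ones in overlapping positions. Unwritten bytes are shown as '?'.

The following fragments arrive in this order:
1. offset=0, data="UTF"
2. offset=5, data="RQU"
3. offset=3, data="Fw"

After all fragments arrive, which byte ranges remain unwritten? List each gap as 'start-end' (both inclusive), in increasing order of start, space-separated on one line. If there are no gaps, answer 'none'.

Fragment 1: offset=0 len=3
Fragment 2: offset=5 len=3
Fragment 3: offset=3 len=2
Gaps: 8-18

Answer: 8-18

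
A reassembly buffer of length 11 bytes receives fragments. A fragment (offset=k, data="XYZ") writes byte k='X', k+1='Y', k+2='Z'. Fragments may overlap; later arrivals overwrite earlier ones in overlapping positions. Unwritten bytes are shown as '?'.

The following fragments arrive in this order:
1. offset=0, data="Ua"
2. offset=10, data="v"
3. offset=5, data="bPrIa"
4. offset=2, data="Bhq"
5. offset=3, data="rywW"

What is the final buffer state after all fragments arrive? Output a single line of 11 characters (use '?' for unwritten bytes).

Fragment 1: offset=0 data="Ua" -> buffer=Ua?????????
Fragment 2: offset=10 data="v" -> buffer=Ua????????v
Fragment 3: offset=5 data="bPrIa" -> buffer=Ua???bPrIav
Fragment 4: offset=2 data="Bhq" -> buffer=UaBhqbPrIav
Fragment 5: offset=3 data="rywW" -> buffer=UaBrywWrIav

Answer: UaBrywWrIav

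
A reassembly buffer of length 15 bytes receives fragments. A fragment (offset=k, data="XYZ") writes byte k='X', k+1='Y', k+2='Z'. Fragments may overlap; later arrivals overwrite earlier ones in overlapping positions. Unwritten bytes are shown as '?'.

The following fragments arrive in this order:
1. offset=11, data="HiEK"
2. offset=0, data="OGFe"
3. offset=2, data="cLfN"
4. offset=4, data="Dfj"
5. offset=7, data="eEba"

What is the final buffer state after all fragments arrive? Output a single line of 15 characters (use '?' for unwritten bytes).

Fragment 1: offset=11 data="HiEK" -> buffer=???????????HiEK
Fragment 2: offset=0 data="OGFe" -> buffer=OGFe???????HiEK
Fragment 3: offset=2 data="cLfN" -> buffer=OGcLfN?????HiEK
Fragment 4: offset=4 data="Dfj" -> buffer=OGcLDfj????HiEK
Fragment 5: offset=7 data="eEba" -> buffer=OGcLDfjeEbaHiEK

Answer: OGcLDfjeEbaHiEK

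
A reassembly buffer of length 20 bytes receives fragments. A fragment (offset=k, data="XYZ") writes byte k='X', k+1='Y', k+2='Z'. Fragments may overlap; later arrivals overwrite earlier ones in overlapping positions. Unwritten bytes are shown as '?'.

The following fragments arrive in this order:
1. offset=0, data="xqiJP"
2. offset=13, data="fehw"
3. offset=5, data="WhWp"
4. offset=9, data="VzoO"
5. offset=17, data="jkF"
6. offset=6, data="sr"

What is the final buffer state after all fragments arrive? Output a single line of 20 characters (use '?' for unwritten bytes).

Fragment 1: offset=0 data="xqiJP" -> buffer=xqiJP???????????????
Fragment 2: offset=13 data="fehw" -> buffer=xqiJP????????fehw???
Fragment 3: offset=5 data="WhWp" -> buffer=xqiJPWhWp????fehw???
Fragment 4: offset=9 data="VzoO" -> buffer=xqiJPWhWpVzoOfehw???
Fragment 5: offset=17 data="jkF" -> buffer=xqiJPWhWpVzoOfehwjkF
Fragment 6: offset=6 data="sr" -> buffer=xqiJPWsrpVzoOfehwjkF

Answer: xqiJPWsrpVzoOfehwjkF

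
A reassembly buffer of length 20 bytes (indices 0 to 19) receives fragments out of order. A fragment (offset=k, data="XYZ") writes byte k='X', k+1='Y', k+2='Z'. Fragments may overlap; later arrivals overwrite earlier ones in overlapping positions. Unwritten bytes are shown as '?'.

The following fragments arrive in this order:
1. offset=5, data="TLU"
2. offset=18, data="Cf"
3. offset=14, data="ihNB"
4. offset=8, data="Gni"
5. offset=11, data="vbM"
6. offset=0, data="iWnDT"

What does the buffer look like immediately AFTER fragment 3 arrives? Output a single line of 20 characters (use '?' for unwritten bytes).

Fragment 1: offset=5 data="TLU" -> buffer=?????TLU????????????
Fragment 2: offset=18 data="Cf" -> buffer=?????TLU??????????Cf
Fragment 3: offset=14 data="ihNB" -> buffer=?????TLU??????ihNBCf

Answer: ?????TLU??????ihNBCf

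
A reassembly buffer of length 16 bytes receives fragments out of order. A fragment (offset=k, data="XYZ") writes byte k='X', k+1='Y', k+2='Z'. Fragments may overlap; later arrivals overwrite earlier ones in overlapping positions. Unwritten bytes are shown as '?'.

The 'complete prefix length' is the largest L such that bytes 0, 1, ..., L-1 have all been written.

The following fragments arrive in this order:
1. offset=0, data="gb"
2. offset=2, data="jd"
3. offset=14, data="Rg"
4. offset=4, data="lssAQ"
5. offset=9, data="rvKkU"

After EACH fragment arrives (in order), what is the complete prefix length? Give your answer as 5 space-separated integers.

Fragment 1: offset=0 data="gb" -> buffer=gb?????????????? -> prefix_len=2
Fragment 2: offset=2 data="jd" -> buffer=gbjd???????????? -> prefix_len=4
Fragment 3: offset=14 data="Rg" -> buffer=gbjd??????????Rg -> prefix_len=4
Fragment 4: offset=4 data="lssAQ" -> buffer=gbjdlssAQ?????Rg -> prefix_len=9
Fragment 5: offset=9 data="rvKkU" -> buffer=gbjdlssAQrvKkURg -> prefix_len=16

Answer: 2 4 4 9 16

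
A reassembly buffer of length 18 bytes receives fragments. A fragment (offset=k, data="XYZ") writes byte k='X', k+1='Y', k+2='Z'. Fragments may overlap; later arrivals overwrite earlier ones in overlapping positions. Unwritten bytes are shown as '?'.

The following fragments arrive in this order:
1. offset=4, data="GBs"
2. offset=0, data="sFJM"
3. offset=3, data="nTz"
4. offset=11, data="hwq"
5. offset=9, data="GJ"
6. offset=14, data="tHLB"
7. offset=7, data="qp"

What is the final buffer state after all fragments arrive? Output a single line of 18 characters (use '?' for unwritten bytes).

Fragment 1: offset=4 data="GBs" -> buffer=????GBs???????????
Fragment 2: offset=0 data="sFJM" -> buffer=sFJMGBs???????????
Fragment 3: offset=3 data="nTz" -> buffer=sFJnTzs???????????
Fragment 4: offset=11 data="hwq" -> buffer=sFJnTzs????hwq????
Fragment 5: offset=9 data="GJ" -> buffer=sFJnTzs??GJhwq????
Fragment 6: offset=14 data="tHLB" -> buffer=sFJnTzs??GJhwqtHLB
Fragment 7: offset=7 data="qp" -> buffer=sFJnTzsqpGJhwqtHLB

Answer: sFJnTzsqpGJhwqtHLB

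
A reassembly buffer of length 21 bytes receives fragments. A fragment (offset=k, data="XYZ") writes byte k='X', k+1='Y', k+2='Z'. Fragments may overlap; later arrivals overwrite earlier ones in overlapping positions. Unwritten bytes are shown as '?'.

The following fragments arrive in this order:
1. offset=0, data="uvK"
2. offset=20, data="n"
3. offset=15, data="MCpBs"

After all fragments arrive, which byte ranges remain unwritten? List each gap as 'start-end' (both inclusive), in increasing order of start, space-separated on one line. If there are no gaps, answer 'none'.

Answer: 3-14

Derivation:
Fragment 1: offset=0 len=3
Fragment 2: offset=20 len=1
Fragment 3: offset=15 len=5
Gaps: 3-14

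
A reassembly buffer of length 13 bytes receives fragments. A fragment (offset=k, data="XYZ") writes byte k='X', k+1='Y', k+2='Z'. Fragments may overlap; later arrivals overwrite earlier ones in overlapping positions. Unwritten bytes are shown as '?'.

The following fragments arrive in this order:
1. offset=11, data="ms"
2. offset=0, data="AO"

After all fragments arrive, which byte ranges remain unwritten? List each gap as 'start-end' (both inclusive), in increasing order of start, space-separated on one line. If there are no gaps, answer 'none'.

Answer: 2-10

Derivation:
Fragment 1: offset=11 len=2
Fragment 2: offset=0 len=2
Gaps: 2-10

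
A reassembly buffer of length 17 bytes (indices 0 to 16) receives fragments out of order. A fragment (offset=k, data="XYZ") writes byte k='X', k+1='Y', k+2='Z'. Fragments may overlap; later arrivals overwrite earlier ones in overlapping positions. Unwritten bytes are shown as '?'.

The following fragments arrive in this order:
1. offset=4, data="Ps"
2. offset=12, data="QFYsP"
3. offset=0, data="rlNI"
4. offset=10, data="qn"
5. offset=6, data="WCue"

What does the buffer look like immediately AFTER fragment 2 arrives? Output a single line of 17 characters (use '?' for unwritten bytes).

Answer: ????Ps??????QFYsP

Derivation:
Fragment 1: offset=4 data="Ps" -> buffer=????Ps???????????
Fragment 2: offset=12 data="QFYsP" -> buffer=????Ps??????QFYsP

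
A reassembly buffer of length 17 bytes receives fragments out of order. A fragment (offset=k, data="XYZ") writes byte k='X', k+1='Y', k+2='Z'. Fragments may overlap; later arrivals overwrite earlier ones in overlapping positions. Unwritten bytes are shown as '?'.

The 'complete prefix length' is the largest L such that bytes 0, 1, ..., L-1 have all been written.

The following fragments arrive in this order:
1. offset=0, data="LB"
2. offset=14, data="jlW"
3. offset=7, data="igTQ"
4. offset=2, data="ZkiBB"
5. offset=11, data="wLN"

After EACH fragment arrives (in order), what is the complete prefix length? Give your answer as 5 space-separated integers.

Fragment 1: offset=0 data="LB" -> buffer=LB??????????????? -> prefix_len=2
Fragment 2: offset=14 data="jlW" -> buffer=LB????????????jlW -> prefix_len=2
Fragment 3: offset=7 data="igTQ" -> buffer=LB?????igTQ???jlW -> prefix_len=2
Fragment 4: offset=2 data="ZkiBB" -> buffer=LBZkiBBigTQ???jlW -> prefix_len=11
Fragment 5: offset=11 data="wLN" -> buffer=LBZkiBBigTQwLNjlW -> prefix_len=17

Answer: 2 2 2 11 17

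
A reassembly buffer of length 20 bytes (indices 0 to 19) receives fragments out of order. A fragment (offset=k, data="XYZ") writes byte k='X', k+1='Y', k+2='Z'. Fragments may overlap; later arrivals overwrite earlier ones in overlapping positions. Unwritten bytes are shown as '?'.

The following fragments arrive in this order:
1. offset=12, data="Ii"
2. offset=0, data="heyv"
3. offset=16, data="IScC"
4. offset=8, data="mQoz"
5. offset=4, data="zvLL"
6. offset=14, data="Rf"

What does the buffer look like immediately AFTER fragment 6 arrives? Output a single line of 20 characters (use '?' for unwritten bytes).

Answer: heyvzvLLmQozIiRfIScC

Derivation:
Fragment 1: offset=12 data="Ii" -> buffer=????????????Ii??????
Fragment 2: offset=0 data="heyv" -> buffer=heyv????????Ii??????
Fragment 3: offset=16 data="IScC" -> buffer=heyv????????Ii??IScC
Fragment 4: offset=8 data="mQoz" -> buffer=heyv????mQozIi??IScC
Fragment 5: offset=4 data="zvLL" -> buffer=heyvzvLLmQozIi??IScC
Fragment 6: offset=14 data="Rf" -> buffer=heyvzvLLmQozIiRfIScC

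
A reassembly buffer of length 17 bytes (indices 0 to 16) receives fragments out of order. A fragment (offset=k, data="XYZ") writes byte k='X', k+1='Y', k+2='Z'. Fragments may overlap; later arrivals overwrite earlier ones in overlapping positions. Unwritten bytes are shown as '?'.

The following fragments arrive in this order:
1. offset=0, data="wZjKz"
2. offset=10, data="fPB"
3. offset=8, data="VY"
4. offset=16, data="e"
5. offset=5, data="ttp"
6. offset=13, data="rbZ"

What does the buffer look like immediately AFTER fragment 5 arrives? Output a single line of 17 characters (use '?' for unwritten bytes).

Answer: wZjKzttpVYfPB???e

Derivation:
Fragment 1: offset=0 data="wZjKz" -> buffer=wZjKz????????????
Fragment 2: offset=10 data="fPB" -> buffer=wZjKz?????fPB????
Fragment 3: offset=8 data="VY" -> buffer=wZjKz???VYfPB????
Fragment 4: offset=16 data="e" -> buffer=wZjKz???VYfPB???e
Fragment 5: offset=5 data="ttp" -> buffer=wZjKzttpVYfPB???e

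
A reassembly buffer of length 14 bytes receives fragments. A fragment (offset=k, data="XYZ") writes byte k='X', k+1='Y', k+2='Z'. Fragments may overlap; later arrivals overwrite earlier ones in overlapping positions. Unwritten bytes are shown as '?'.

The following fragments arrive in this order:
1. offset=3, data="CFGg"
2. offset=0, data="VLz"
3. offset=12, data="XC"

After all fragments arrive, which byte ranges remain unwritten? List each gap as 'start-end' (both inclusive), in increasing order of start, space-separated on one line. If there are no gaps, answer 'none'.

Answer: 7-11

Derivation:
Fragment 1: offset=3 len=4
Fragment 2: offset=0 len=3
Fragment 3: offset=12 len=2
Gaps: 7-11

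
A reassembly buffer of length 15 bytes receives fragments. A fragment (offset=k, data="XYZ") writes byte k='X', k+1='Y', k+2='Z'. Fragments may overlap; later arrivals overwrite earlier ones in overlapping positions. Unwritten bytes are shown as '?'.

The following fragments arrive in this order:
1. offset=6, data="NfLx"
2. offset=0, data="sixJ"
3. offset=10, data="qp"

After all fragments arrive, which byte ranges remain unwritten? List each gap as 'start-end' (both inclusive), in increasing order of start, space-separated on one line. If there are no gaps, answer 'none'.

Fragment 1: offset=6 len=4
Fragment 2: offset=0 len=4
Fragment 3: offset=10 len=2
Gaps: 4-5 12-14

Answer: 4-5 12-14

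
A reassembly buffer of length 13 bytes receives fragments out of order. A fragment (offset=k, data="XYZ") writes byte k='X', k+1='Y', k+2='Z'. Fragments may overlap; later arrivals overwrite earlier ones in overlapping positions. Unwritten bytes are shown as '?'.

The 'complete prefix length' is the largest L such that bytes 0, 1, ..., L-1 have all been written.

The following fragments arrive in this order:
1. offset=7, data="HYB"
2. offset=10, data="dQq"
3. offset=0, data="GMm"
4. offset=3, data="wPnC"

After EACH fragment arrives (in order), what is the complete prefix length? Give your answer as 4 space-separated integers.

Fragment 1: offset=7 data="HYB" -> buffer=???????HYB??? -> prefix_len=0
Fragment 2: offset=10 data="dQq" -> buffer=???????HYBdQq -> prefix_len=0
Fragment 3: offset=0 data="GMm" -> buffer=GMm????HYBdQq -> prefix_len=3
Fragment 4: offset=3 data="wPnC" -> buffer=GMmwPnCHYBdQq -> prefix_len=13

Answer: 0 0 3 13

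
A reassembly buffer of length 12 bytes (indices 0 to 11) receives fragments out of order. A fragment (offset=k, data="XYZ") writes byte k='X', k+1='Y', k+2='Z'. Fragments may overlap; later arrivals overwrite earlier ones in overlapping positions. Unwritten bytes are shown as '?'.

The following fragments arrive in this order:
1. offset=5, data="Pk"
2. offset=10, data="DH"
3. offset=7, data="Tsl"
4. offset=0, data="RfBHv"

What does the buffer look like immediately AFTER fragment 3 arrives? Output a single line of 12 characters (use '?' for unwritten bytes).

Answer: ?????PkTslDH

Derivation:
Fragment 1: offset=5 data="Pk" -> buffer=?????Pk?????
Fragment 2: offset=10 data="DH" -> buffer=?????Pk???DH
Fragment 3: offset=7 data="Tsl" -> buffer=?????PkTslDH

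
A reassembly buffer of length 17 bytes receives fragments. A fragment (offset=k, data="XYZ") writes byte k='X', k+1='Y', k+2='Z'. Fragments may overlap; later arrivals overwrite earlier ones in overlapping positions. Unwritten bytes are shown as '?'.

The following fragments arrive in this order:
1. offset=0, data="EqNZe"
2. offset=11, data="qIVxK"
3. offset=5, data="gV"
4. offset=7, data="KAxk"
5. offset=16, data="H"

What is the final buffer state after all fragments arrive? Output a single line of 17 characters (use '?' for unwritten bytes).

Answer: EqNZegVKAxkqIVxKH

Derivation:
Fragment 1: offset=0 data="EqNZe" -> buffer=EqNZe????????????
Fragment 2: offset=11 data="qIVxK" -> buffer=EqNZe??????qIVxK?
Fragment 3: offset=5 data="gV" -> buffer=EqNZegV????qIVxK?
Fragment 4: offset=7 data="KAxk" -> buffer=EqNZegVKAxkqIVxK?
Fragment 5: offset=16 data="H" -> buffer=EqNZegVKAxkqIVxKH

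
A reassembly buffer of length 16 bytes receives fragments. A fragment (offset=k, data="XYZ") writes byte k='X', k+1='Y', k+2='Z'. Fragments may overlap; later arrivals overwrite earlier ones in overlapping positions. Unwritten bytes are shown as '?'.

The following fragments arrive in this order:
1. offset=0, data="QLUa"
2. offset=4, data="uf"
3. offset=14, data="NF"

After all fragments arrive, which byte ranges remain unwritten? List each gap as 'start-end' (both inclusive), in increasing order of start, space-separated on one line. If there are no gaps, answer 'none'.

Fragment 1: offset=0 len=4
Fragment 2: offset=4 len=2
Fragment 3: offset=14 len=2
Gaps: 6-13

Answer: 6-13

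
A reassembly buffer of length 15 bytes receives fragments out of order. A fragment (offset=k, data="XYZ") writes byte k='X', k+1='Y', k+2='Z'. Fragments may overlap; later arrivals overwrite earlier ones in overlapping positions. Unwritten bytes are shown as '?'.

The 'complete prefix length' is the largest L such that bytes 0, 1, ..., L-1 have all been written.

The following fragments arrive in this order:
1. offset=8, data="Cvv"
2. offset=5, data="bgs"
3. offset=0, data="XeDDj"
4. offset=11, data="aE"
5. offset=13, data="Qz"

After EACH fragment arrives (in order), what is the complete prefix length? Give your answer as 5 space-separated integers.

Answer: 0 0 11 13 15

Derivation:
Fragment 1: offset=8 data="Cvv" -> buffer=????????Cvv???? -> prefix_len=0
Fragment 2: offset=5 data="bgs" -> buffer=?????bgsCvv???? -> prefix_len=0
Fragment 3: offset=0 data="XeDDj" -> buffer=XeDDjbgsCvv???? -> prefix_len=11
Fragment 4: offset=11 data="aE" -> buffer=XeDDjbgsCvvaE?? -> prefix_len=13
Fragment 5: offset=13 data="Qz" -> buffer=XeDDjbgsCvvaEQz -> prefix_len=15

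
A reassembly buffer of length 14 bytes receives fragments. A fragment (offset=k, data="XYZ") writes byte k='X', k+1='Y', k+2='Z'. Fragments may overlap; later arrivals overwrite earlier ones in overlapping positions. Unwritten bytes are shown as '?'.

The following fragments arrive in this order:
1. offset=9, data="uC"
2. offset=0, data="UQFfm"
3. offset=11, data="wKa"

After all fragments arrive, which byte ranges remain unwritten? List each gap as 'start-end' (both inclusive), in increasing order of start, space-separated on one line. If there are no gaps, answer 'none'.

Answer: 5-8

Derivation:
Fragment 1: offset=9 len=2
Fragment 2: offset=0 len=5
Fragment 3: offset=11 len=3
Gaps: 5-8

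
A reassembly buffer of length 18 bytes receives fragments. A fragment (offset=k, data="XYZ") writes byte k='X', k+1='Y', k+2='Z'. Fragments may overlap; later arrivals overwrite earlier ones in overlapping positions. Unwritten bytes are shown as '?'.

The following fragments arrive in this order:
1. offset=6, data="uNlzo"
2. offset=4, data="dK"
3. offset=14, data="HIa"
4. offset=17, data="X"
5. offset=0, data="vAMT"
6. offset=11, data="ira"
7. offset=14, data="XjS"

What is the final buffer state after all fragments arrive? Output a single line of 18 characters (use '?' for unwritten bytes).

Fragment 1: offset=6 data="uNlzo" -> buffer=??????uNlzo???????
Fragment 2: offset=4 data="dK" -> buffer=????dKuNlzo???????
Fragment 3: offset=14 data="HIa" -> buffer=????dKuNlzo???HIa?
Fragment 4: offset=17 data="X" -> buffer=????dKuNlzo???HIaX
Fragment 5: offset=0 data="vAMT" -> buffer=vAMTdKuNlzo???HIaX
Fragment 6: offset=11 data="ira" -> buffer=vAMTdKuNlzoiraHIaX
Fragment 7: offset=14 data="XjS" -> buffer=vAMTdKuNlzoiraXjSX

Answer: vAMTdKuNlzoiraXjSX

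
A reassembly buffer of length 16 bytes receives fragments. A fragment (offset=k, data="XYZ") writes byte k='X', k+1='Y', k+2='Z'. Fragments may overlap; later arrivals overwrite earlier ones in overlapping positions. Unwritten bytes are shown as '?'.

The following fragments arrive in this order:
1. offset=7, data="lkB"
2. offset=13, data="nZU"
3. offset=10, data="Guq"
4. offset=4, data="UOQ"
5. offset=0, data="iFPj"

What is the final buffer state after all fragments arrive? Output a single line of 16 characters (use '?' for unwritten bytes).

Answer: iFPjUOQlkBGuqnZU

Derivation:
Fragment 1: offset=7 data="lkB" -> buffer=???????lkB??????
Fragment 2: offset=13 data="nZU" -> buffer=???????lkB???nZU
Fragment 3: offset=10 data="Guq" -> buffer=???????lkBGuqnZU
Fragment 4: offset=4 data="UOQ" -> buffer=????UOQlkBGuqnZU
Fragment 5: offset=0 data="iFPj" -> buffer=iFPjUOQlkBGuqnZU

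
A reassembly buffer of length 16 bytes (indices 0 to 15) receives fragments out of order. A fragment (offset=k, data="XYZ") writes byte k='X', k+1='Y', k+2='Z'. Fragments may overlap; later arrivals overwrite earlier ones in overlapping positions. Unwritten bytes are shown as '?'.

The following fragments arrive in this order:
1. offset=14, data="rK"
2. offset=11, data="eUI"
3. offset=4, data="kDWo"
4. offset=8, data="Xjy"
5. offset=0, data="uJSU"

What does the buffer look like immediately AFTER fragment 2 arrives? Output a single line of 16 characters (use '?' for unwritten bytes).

Fragment 1: offset=14 data="rK" -> buffer=??????????????rK
Fragment 2: offset=11 data="eUI" -> buffer=???????????eUIrK

Answer: ???????????eUIrK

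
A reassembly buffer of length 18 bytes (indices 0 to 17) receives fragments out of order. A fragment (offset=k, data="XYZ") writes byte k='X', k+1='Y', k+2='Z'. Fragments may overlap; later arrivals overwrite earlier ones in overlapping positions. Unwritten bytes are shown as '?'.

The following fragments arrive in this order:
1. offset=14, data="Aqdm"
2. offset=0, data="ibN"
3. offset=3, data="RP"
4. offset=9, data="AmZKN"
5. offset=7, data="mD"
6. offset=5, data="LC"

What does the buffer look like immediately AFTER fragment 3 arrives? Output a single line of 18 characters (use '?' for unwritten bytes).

Answer: ibNRP?????????Aqdm

Derivation:
Fragment 1: offset=14 data="Aqdm" -> buffer=??????????????Aqdm
Fragment 2: offset=0 data="ibN" -> buffer=ibN???????????Aqdm
Fragment 3: offset=3 data="RP" -> buffer=ibNRP?????????Aqdm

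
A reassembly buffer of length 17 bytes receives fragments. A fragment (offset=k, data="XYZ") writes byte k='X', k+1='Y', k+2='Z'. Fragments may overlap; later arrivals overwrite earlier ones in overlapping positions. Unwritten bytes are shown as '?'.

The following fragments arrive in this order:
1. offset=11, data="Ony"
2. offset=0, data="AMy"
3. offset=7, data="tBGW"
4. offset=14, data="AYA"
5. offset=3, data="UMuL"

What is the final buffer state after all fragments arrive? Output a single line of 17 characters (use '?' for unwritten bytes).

Fragment 1: offset=11 data="Ony" -> buffer=???????????Ony???
Fragment 2: offset=0 data="AMy" -> buffer=AMy????????Ony???
Fragment 3: offset=7 data="tBGW" -> buffer=AMy????tBGWOny???
Fragment 4: offset=14 data="AYA" -> buffer=AMy????tBGWOnyAYA
Fragment 5: offset=3 data="UMuL" -> buffer=AMyUMuLtBGWOnyAYA

Answer: AMyUMuLtBGWOnyAYA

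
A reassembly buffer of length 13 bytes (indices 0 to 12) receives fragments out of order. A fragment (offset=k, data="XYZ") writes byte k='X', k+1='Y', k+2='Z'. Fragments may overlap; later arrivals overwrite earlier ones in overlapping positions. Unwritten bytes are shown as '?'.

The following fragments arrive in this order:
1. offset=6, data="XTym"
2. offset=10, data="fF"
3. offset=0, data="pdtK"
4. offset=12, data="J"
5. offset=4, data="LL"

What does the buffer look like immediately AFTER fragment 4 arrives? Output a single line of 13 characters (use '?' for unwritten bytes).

Answer: pdtK??XTymfFJ

Derivation:
Fragment 1: offset=6 data="XTym" -> buffer=??????XTym???
Fragment 2: offset=10 data="fF" -> buffer=??????XTymfF?
Fragment 3: offset=0 data="pdtK" -> buffer=pdtK??XTymfF?
Fragment 4: offset=12 data="J" -> buffer=pdtK??XTymfFJ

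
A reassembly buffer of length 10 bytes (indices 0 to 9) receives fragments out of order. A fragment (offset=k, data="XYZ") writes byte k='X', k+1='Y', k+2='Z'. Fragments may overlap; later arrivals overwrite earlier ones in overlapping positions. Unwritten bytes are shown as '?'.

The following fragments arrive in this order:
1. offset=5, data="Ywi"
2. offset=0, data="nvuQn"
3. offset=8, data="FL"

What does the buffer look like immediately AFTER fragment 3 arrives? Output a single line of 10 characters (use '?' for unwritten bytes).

Answer: nvuQnYwiFL

Derivation:
Fragment 1: offset=5 data="Ywi" -> buffer=?????Ywi??
Fragment 2: offset=0 data="nvuQn" -> buffer=nvuQnYwi??
Fragment 3: offset=8 data="FL" -> buffer=nvuQnYwiFL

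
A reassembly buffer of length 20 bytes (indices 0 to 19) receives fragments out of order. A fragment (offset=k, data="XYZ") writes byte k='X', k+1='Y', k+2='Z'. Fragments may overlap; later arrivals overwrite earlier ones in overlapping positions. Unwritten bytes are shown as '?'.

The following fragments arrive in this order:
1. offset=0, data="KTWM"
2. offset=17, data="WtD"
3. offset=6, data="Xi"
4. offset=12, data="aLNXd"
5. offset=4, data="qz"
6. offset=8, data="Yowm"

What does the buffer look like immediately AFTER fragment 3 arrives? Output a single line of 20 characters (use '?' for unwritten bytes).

Answer: KTWM??Xi?????????WtD

Derivation:
Fragment 1: offset=0 data="KTWM" -> buffer=KTWM????????????????
Fragment 2: offset=17 data="WtD" -> buffer=KTWM?????????????WtD
Fragment 3: offset=6 data="Xi" -> buffer=KTWM??Xi?????????WtD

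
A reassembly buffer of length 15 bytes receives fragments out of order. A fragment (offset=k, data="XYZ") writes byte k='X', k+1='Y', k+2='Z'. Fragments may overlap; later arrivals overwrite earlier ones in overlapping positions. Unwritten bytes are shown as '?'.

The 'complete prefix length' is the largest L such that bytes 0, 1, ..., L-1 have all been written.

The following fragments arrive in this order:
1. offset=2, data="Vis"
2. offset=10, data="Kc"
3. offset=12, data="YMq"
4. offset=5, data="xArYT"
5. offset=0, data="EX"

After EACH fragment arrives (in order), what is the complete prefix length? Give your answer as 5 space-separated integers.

Answer: 0 0 0 0 15

Derivation:
Fragment 1: offset=2 data="Vis" -> buffer=??Vis?????????? -> prefix_len=0
Fragment 2: offset=10 data="Kc" -> buffer=??Vis?????Kc??? -> prefix_len=0
Fragment 3: offset=12 data="YMq" -> buffer=??Vis?????KcYMq -> prefix_len=0
Fragment 4: offset=5 data="xArYT" -> buffer=??VisxArYTKcYMq -> prefix_len=0
Fragment 5: offset=0 data="EX" -> buffer=EXVisxArYTKcYMq -> prefix_len=15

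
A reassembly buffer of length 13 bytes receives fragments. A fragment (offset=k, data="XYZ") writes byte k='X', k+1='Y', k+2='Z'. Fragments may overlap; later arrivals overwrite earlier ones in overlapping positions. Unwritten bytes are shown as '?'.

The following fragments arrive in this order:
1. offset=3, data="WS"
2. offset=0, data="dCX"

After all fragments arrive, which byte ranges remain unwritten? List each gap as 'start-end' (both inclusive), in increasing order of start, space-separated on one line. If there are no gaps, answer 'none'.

Answer: 5-12

Derivation:
Fragment 1: offset=3 len=2
Fragment 2: offset=0 len=3
Gaps: 5-12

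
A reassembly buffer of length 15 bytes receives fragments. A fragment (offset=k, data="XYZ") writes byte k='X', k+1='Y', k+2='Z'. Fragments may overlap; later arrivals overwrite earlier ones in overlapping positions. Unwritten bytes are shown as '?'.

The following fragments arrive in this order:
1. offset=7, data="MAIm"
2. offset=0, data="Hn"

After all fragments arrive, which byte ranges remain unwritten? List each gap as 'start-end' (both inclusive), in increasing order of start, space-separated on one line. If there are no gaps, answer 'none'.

Answer: 2-6 11-14

Derivation:
Fragment 1: offset=7 len=4
Fragment 2: offset=0 len=2
Gaps: 2-6 11-14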